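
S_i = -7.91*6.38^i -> [-7.91, -50.47, -321.97, -2054.18, -13105.67]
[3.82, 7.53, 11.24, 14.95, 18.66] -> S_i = 3.82 + 3.71*i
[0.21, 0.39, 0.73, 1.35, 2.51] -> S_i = 0.21*1.86^i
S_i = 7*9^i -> [7, 63, 567, 5103, 45927]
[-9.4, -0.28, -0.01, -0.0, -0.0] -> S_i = -9.40*0.03^i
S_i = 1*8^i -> [1, 8, 64, 512, 4096]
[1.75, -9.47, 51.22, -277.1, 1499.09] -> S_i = 1.75*(-5.41)^i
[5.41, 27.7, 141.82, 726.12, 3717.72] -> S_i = 5.41*5.12^i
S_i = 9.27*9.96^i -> [9.27, 92.33, 919.6, 9159.2, 91225.68]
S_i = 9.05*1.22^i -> [9.05, 11.04, 13.47, 16.43, 20.05]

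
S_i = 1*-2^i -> [1, -2, 4, -8, 16]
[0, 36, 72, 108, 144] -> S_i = 0 + 36*i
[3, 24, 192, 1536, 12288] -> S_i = 3*8^i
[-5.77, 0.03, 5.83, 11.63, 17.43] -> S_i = -5.77 + 5.80*i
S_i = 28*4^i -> [28, 112, 448, 1792, 7168]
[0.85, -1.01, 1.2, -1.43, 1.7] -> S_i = 0.85*(-1.19)^i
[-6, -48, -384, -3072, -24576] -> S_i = -6*8^i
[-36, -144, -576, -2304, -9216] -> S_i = -36*4^i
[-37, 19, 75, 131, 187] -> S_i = -37 + 56*i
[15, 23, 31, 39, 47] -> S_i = 15 + 8*i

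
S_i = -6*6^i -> [-6, -36, -216, -1296, -7776]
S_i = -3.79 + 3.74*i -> [-3.79, -0.05, 3.69, 7.43, 11.17]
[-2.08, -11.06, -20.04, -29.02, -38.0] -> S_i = -2.08 + -8.98*i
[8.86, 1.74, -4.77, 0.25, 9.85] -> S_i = Random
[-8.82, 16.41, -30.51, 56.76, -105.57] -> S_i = -8.82*(-1.86)^i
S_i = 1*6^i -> [1, 6, 36, 216, 1296]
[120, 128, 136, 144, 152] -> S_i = 120 + 8*i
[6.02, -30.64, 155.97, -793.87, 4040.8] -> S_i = 6.02*(-5.09)^i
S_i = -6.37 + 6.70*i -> [-6.37, 0.33, 7.03, 13.73, 20.43]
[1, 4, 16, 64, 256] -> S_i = 1*4^i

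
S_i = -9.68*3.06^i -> [-9.68, -29.62, -90.64, -277.36, -848.71]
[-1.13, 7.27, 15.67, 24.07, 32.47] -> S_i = -1.13 + 8.40*i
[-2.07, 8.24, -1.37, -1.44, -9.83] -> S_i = Random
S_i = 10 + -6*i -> [10, 4, -2, -8, -14]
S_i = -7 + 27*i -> [-7, 20, 47, 74, 101]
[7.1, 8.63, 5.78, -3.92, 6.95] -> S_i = Random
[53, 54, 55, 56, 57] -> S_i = 53 + 1*i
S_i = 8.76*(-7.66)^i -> [8.76, -67.1, 514.0, -3937.23, 30159.16]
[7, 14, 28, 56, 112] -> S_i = 7*2^i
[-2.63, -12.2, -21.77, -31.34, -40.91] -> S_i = -2.63 + -9.57*i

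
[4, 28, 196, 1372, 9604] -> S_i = 4*7^i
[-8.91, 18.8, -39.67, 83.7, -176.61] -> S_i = -8.91*(-2.11)^i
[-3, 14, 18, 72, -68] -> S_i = Random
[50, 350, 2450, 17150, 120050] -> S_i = 50*7^i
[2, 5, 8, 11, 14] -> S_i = 2 + 3*i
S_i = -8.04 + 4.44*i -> [-8.04, -3.6, 0.84, 5.28, 9.72]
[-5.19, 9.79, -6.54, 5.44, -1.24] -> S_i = Random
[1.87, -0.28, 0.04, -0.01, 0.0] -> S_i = 1.87*(-0.15)^i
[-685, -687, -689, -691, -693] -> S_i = -685 + -2*i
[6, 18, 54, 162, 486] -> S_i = 6*3^i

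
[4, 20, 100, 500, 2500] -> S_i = 4*5^i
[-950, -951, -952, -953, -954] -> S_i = -950 + -1*i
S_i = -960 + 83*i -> [-960, -877, -794, -711, -628]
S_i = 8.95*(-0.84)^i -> [8.95, -7.52, 6.32, -5.3, 4.46]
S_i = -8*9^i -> [-8, -72, -648, -5832, -52488]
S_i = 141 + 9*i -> [141, 150, 159, 168, 177]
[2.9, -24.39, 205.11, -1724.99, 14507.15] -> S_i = 2.90*(-8.41)^i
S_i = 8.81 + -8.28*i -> [8.81, 0.53, -7.75, -16.03, -24.31]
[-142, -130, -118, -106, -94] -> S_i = -142 + 12*i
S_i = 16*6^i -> [16, 96, 576, 3456, 20736]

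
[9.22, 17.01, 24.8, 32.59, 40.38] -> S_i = 9.22 + 7.79*i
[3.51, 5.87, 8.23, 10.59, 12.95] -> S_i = 3.51 + 2.36*i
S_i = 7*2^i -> [7, 14, 28, 56, 112]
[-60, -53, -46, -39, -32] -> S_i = -60 + 7*i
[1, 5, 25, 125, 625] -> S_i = 1*5^i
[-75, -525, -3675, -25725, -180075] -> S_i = -75*7^i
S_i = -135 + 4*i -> [-135, -131, -127, -123, -119]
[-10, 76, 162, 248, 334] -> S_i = -10 + 86*i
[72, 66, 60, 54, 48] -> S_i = 72 + -6*i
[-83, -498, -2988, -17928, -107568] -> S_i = -83*6^i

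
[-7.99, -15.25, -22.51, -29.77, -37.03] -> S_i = -7.99 + -7.26*i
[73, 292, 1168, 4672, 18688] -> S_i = 73*4^i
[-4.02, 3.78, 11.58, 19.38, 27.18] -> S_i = -4.02 + 7.80*i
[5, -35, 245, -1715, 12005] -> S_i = 5*-7^i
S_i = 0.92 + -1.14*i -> [0.92, -0.22, -1.36, -2.5, -3.64]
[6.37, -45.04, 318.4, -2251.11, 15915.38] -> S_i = 6.37*(-7.07)^i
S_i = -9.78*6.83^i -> [-9.78, -66.8, -456.23, -3116.03, -21282.45]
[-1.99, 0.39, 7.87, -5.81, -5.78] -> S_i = Random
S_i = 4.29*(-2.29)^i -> [4.29, -9.82, 22.5, -51.52, 117.98]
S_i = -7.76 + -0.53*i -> [-7.76, -8.29, -8.82, -9.35, -9.88]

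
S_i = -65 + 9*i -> [-65, -56, -47, -38, -29]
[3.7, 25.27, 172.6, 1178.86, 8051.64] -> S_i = 3.70*6.83^i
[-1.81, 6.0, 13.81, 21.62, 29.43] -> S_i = -1.81 + 7.81*i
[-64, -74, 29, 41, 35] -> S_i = Random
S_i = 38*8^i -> [38, 304, 2432, 19456, 155648]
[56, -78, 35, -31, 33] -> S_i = Random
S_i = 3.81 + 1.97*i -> [3.81, 5.78, 7.75, 9.72, 11.69]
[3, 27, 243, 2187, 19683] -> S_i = 3*9^i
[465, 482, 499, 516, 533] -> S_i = 465 + 17*i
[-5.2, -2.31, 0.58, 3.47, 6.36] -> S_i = -5.20 + 2.89*i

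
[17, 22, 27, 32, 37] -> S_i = 17 + 5*i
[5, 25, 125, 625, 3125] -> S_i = 5*5^i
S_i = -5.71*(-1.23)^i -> [-5.71, 7.02, -8.64, 10.63, -13.07]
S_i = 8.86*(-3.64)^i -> [8.86, -32.25, 117.39, -427.3, 1555.39]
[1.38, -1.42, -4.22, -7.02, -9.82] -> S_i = 1.38 + -2.80*i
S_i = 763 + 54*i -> [763, 817, 871, 925, 979]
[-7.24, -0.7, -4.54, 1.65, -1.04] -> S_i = Random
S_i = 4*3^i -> [4, 12, 36, 108, 324]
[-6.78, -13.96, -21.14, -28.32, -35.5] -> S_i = -6.78 + -7.18*i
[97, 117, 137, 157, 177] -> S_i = 97 + 20*i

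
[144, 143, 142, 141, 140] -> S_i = 144 + -1*i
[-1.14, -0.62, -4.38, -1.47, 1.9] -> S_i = Random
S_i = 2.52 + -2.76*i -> [2.52, -0.24, -3.0, -5.76, -8.52]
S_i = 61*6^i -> [61, 366, 2196, 13176, 79056]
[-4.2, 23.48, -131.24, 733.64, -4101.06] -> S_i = -4.20*(-5.59)^i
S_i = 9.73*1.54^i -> [9.73, 14.98, 23.08, 35.54, 54.73]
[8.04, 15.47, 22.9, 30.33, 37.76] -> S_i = 8.04 + 7.43*i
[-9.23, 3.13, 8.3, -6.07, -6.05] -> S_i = Random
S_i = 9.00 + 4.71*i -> [9.0, 13.71, 18.42, 23.13, 27.84]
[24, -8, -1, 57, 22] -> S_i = Random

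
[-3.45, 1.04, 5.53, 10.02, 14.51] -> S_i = -3.45 + 4.49*i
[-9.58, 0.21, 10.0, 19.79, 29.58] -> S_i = -9.58 + 9.79*i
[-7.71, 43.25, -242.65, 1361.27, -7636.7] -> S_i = -7.71*(-5.61)^i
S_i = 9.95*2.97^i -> [9.95, 29.55, 87.77, 260.67, 774.19]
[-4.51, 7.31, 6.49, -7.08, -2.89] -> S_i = Random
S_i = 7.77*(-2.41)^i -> [7.77, -18.73, 45.13, -108.76, 262.11]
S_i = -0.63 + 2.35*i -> [-0.63, 1.72, 4.07, 6.42, 8.77]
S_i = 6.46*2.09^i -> [6.46, 13.5, 28.22, 58.98, 123.26]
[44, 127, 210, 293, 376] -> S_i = 44 + 83*i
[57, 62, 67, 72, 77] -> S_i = 57 + 5*i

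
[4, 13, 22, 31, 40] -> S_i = 4 + 9*i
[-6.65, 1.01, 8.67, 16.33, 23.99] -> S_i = -6.65 + 7.66*i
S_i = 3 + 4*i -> [3, 7, 11, 15, 19]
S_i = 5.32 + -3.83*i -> [5.32, 1.49, -2.34, -6.17, -10.0]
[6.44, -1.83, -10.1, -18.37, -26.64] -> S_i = 6.44 + -8.27*i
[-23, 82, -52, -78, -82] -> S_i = Random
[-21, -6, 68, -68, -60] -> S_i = Random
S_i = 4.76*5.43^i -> [4.76, 25.85, 140.35, 762.09, 4138.15]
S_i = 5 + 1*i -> [5, 6, 7, 8, 9]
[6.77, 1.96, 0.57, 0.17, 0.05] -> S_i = 6.77*0.29^i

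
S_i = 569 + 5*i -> [569, 574, 579, 584, 589]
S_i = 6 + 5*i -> [6, 11, 16, 21, 26]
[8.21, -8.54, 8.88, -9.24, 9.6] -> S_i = 8.21*(-1.04)^i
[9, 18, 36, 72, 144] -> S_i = 9*2^i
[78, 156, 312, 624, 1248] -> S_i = 78*2^i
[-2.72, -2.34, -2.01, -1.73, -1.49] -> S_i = -2.72*0.86^i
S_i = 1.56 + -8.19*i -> [1.56, -6.63, -14.82, -23.01, -31.2]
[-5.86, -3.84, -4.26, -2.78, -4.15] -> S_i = Random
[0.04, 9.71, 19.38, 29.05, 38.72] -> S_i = 0.04 + 9.67*i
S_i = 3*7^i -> [3, 21, 147, 1029, 7203]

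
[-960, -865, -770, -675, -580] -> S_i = -960 + 95*i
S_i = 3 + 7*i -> [3, 10, 17, 24, 31]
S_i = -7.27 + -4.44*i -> [-7.27, -11.71, -16.15, -20.59, -25.03]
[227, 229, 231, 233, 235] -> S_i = 227 + 2*i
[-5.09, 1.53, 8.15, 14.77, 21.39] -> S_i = -5.09 + 6.62*i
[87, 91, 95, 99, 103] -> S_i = 87 + 4*i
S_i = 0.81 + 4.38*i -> [0.81, 5.19, 9.57, 13.95, 18.33]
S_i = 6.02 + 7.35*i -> [6.02, 13.37, 20.72, 28.07, 35.42]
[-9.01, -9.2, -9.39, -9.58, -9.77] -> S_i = -9.01 + -0.19*i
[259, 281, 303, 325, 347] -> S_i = 259 + 22*i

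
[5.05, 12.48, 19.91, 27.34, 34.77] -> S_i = 5.05 + 7.43*i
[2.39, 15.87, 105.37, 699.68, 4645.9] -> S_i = 2.39*6.64^i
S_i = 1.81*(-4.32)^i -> [1.81, -7.82, 33.78, -145.93, 630.4]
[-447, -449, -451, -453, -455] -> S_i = -447 + -2*i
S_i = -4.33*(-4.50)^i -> [-4.33, 19.48, -87.68, 394.57, -1775.57]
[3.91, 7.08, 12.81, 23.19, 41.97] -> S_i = 3.91*1.81^i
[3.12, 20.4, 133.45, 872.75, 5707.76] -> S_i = 3.12*6.54^i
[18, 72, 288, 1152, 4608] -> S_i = 18*4^i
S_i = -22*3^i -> [-22, -66, -198, -594, -1782]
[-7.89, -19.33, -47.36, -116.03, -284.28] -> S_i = -7.89*2.45^i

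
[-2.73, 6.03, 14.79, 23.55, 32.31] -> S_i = -2.73 + 8.76*i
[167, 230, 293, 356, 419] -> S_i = 167 + 63*i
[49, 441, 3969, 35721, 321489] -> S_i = 49*9^i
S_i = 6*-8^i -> [6, -48, 384, -3072, 24576]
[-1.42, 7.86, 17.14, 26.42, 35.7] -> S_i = -1.42 + 9.28*i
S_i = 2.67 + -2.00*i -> [2.67, 0.67, -1.33, -3.33, -5.33]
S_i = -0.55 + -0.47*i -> [-0.55, -1.02, -1.49, -1.96, -2.43]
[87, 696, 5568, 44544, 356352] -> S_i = 87*8^i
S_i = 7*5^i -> [7, 35, 175, 875, 4375]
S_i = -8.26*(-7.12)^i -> [-8.26, 58.81, -418.74, 2981.4, -21227.56]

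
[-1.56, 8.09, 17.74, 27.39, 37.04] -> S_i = -1.56 + 9.65*i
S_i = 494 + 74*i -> [494, 568, 642, 716, 790]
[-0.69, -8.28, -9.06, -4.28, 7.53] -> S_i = Random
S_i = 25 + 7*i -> [25, 32, 39, 46, 53]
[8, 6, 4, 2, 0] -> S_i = 8 + -2*i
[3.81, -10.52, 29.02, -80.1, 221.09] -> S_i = 3.81*(-2.76)^i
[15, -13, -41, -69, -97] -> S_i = 15 + -28*i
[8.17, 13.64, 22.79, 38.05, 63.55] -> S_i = 8.17*1.67^i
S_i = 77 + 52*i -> [77, 129, 181, 233, 285]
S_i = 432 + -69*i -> [432, 363, 294, 225, 156]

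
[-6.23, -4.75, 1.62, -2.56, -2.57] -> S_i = Random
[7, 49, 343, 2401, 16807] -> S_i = 7*7^i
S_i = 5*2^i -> [5, 10, 20, 40, 80]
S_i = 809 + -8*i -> [809, 801, 793, 785, 777]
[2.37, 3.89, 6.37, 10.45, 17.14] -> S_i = 2.37*1.64^i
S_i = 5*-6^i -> [5, -30, 180, -1080, 6480]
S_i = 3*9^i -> [3, 27, 243, 2187, 19683]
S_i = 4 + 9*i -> [4, 13, 22, 31, 40]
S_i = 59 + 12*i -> [59, 71, 83, 95, 107]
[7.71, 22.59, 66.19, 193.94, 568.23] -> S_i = 7.71*2.93^i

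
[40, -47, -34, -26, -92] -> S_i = Random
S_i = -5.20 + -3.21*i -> [-5.2, -8.41, -11.62, -14.83, -18.04]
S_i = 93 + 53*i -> [93, 146, 199, 252, 305]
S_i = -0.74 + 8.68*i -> [-0.74, 7.94, 16.62, 25.3, 33.98]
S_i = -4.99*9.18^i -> [-4.99, -45.81, -420.52, -3860.37, -35438.17]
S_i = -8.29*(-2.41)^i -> [-8.29, 19.98, -48.15, 116.04, -279.66]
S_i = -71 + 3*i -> [-71, -68, -65, -62, -59]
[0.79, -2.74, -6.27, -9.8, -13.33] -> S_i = 0.79 + -3.53*i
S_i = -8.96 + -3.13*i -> [-8.96, -12.09, -15.22, -18.35, -21.48]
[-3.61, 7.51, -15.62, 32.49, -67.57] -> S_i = -3.61*(-2.08)^i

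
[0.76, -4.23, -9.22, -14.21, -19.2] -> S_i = 0.76 + -4.99*i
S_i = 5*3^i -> [5, 15, 45, 135, 405]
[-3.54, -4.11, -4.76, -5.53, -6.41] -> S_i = -3.54*1.16^i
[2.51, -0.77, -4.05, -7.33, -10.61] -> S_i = 2.51 + -3.28*i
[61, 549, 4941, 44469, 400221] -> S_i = 61*9^i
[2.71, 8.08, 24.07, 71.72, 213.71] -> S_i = 2.71*2.98^i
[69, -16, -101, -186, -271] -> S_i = 69 + -85*i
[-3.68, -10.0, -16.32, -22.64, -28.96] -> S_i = -3.68 + -6.32*i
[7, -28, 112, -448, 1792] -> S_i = 7*-4^i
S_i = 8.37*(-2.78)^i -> [8.37, -23.27, 64.69, -179.83, 499.92]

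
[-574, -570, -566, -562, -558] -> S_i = -574 + 4*i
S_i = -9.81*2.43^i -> [-9.81, -23.84, -57.93, -140.76, -342.05]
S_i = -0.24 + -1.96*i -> [-0.24, -2.2, -4.16, -6.12, -8.08]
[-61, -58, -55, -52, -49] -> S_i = -61 + 3*i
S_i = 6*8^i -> [6, 48, 384, 3072, 24576]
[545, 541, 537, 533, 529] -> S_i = 545 + -4*i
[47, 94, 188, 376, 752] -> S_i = 47*2^i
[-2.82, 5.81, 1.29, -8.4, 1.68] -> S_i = Random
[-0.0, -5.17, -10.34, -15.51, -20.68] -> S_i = -0.00 + -5.17*i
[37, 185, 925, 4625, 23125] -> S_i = 37*5^i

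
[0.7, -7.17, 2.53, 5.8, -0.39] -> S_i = Random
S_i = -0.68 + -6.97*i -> [-0.68, -7.65, -14.62, -21.59, -28.56]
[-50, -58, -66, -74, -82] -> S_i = -50 + -8*i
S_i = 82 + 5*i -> [82, 87, 92, 97, 102]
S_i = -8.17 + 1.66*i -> [-8.17, -6.51, -4.85, -3.19, -1.53]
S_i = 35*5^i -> [35, 175, 875, 4375, 21875]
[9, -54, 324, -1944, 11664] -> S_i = 9*-6^i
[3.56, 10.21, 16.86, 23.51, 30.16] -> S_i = 3.56 + 6.65*i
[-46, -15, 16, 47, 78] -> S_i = -46 + 31*i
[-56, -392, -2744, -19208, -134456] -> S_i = -56*7^i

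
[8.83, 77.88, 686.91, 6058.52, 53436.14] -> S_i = 8.83*8.82^i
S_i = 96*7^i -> [96, 672, 4704, 32928, 230496]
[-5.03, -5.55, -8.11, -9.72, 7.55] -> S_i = Random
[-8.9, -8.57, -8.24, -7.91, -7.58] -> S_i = -8.90 + 0.33*i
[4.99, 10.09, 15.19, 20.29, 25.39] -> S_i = 4.99 + 5.10*i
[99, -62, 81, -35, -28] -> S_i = Random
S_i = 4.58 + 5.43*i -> [4.58, 10.01, 15.44, 20.87, 26.3]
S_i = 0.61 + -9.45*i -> [0.61, -8.84, -18.29, -27.74, -37.19]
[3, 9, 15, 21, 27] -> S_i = 3 + 6*i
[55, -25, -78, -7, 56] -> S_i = Random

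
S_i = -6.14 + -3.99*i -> [-6.14, -10.13, -14.12, -18.11, -22.1]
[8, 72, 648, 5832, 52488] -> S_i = 8*9^i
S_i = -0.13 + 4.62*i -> [-0.13, 4.49, 9.11, 13.73, 18.35]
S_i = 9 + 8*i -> [9, 17, 25, 33, 41]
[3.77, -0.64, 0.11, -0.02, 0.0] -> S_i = 3.77*(-0.17)^i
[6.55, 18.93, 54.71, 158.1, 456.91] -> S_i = 6.55*2.89^i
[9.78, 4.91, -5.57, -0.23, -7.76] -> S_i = Random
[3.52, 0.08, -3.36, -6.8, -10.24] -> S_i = 3.52 + -3.44*i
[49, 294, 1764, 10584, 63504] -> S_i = 49*6^i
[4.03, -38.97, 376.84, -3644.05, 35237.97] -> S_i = 4.03*(-9.67)^i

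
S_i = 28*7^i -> [28, 196, 1372, 9604, 67228]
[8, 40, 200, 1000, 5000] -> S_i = 8*5^i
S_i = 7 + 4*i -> [7, 11, 15, 19, 23]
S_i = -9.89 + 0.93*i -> [-9.89, -8.96, -8.03, -7.1, -6.17]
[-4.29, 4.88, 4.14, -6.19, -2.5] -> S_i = Random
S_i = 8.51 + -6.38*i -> [8.51, 2.13, -4.25, -10.63, -17.01]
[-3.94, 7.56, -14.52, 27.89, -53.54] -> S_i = -3.94*(-1.92)^i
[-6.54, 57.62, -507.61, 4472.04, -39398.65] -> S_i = -6.54*(-8.81)^i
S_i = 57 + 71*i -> [57, 128, 199, 270, 341]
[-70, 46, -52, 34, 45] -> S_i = Random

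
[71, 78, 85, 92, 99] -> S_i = 71 + 7*i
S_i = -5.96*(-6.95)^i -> [-5.96, 41.42, -287.88, 2000.79, -13905.46]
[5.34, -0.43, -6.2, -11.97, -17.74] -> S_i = 5.34 + -5.77*i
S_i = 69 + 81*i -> [69, 150, 231, 312, 393]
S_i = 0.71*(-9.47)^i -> [0.71, -6.72, 63.67, -602.99, 5710.29]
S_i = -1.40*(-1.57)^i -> [-1.4, 2.2, -3.45, 5.42, -8.51]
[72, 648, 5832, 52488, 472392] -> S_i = 72*9^i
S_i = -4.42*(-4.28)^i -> [-4.42, 18.92, -80.97, 346.54, -1483.19]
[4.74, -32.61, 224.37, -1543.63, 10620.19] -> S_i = 4.74*(-6.88)^i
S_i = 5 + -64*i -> [5, -59, -123, -187, -251]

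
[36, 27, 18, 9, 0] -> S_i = 36 + -9*i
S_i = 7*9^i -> [7, 63, 567, 5103, 45927]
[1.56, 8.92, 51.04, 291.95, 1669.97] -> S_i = 1.56*5.72^i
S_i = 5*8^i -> [5, 40, 320, 2560, 20480]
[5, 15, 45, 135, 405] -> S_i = 5*3^i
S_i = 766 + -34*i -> [766, 732, 698, 664, 630]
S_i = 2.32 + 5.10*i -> [2.32, 7.42, 12.52, 17.62, 22.72]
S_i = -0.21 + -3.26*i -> [-0.21, -3.47, -6.73, -9.99, -13.25]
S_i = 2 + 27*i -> [2, 29, 56, 83, 110]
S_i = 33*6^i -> [33, 198, 1188, 7128, 42768]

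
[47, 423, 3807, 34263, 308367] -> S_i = 47*9^i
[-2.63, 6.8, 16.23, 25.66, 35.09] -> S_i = -2.63 + 9.43*i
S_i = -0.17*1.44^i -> [-0.17, -0.24, -0.35, -0.51, -0.73]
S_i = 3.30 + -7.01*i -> [3.3, -3.71, -10.72, -17.73, -24.74]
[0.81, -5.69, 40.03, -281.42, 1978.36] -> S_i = 0.81*(-7.03)^i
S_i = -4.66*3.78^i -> [-4.66, -17.61, -66.58, -251.69, -951.38]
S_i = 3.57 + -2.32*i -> [3.57, 1.25, -1.07, -3.39, -5.71]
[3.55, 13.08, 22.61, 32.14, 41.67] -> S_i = 3.55 + 9.53*i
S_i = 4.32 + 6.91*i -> [4.32, 11.23, 18.14, 25.05, 31.96]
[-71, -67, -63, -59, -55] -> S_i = -71 + 4*i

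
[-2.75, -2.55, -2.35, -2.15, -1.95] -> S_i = -2.75 + 0.20*i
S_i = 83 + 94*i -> [83, 177, 271, 365, 459]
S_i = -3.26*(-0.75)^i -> [-3.26, 2.44, -1.83, 1.38, -1.03]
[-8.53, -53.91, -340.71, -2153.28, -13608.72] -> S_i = -8.53*6.32^i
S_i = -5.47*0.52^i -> [-5.47, -2.84, -1.48, -0.77, -0.4]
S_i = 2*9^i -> [2, 18, 162, 1458, 13122]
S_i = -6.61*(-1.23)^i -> [-6.61, 8.13, -10.0, 12.3, -15.13]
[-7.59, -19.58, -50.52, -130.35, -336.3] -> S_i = -7.59*2.58^i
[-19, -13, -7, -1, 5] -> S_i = -19 + 6*i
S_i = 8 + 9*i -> [8, 17, 26, 35, 44]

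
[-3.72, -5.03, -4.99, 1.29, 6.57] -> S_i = Random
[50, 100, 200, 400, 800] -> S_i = 50*2^i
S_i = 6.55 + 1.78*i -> [6.55, 8.33, 10.11, 11.89, 13.67]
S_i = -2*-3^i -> [-2, 6, -18, 54, -162]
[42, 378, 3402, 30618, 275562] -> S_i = 42*9^i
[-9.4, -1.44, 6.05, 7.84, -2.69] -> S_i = Random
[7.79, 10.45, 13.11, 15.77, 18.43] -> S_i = 7.79 + 2.66*i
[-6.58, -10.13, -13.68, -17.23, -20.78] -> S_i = -6.58 + -3.55*i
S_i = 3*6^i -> [3, 18, 108, 648, 3888]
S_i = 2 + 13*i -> [2, 15, 28, 41, 54]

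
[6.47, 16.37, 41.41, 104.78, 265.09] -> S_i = 6.47*2.53^i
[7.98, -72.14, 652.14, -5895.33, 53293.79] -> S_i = 7.98*(-9.04)^i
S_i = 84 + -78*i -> [84, 6, -72, -150, -228]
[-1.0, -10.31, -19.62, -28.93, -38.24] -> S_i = -1.00 + -9.31*i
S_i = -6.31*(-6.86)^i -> [-6.31, 43.29, -296.95, 2037.05, -13974.16]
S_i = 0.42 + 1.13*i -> [0.42, 1.55, 2.68, 3.81, 4.94]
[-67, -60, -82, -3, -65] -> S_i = Random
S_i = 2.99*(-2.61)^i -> [2.99, -7.8, 20.37, -53.16, 138.75]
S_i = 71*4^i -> [71, 284, 1136, 4544, 18176]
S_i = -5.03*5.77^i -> [-5.03, -29.02, -167.46, -966.26, -5575.34]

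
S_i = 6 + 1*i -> [6, 7, 8, 9, 10]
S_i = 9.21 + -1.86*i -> [9.21, 7.35, 5.49, 3.63, 1.77]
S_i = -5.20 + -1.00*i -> [-5.2, -6.2, -7.2, -8.2, -9.2]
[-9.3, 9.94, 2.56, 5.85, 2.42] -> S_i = Random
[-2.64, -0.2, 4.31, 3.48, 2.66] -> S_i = Random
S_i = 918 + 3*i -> [918, 921, 924, 927, 930]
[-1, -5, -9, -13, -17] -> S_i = -1 + -4*i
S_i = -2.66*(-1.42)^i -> [-2.66, 3.78, -5.36, 7.62, -10.82]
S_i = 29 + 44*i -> [29, 73, 117, 161, 205]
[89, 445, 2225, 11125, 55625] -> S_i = 89*5^i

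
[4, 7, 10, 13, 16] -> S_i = 4 + 3*i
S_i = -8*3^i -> [-8, -24, -72, -216, -648]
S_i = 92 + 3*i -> [92, 95, 98, 101, 104]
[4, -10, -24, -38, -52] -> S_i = 4 + -14*i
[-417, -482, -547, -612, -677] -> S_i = -417 + -65*i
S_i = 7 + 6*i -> [7, 13, 19, 25, 31]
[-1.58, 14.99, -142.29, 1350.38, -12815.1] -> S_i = -1.58*(-9.49)^i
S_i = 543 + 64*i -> [543, 607, 671, 735, 799]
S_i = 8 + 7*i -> [8, 15, 22, 29, 36]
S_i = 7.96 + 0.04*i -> [7.96, 8.0, 8.04, 8.08, 8.12]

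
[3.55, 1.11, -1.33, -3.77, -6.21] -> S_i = 3.55 + -2.44*i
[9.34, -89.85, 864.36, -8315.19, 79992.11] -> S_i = 9.34*(-9.62)^i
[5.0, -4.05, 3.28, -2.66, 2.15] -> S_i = 5.00*(-0.81)^i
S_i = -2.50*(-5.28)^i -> [-2.5, 13.2, -69.7, 367.99, -1943.01]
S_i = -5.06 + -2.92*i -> [-5.06, -7.98, -10.9, -13.82, -16.74]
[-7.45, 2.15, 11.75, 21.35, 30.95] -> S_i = -7.45 + 9.60*i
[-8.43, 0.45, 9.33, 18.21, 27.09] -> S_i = -8.43 + 8.88*i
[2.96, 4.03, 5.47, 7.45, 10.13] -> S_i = 2.96*1.36^i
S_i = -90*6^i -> [-90, -540, -3240, -19440, -116640]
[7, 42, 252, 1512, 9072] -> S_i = 7*6^i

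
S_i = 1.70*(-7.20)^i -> [1.7, -12.24, 88.13, -634.52, 4568.56]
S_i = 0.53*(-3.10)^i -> [0.53, -1.64, 5.09, -15.79, 48.95]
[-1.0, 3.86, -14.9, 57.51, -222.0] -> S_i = -1.00*(-3.86)^i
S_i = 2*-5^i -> [2, -10, 50, -250, 1250]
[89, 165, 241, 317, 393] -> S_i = 89 + 76*i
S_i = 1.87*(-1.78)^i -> [1.87, -3.33, 5.92, -10.55, 18.77]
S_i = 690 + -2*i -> [690, 688, 686, 684, 682]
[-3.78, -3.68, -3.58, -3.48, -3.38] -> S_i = -3.78 + 0.10*i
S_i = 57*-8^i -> [57, -456, 3648, -29184, 233472]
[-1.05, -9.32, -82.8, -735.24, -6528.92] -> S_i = -1.05*8.88^i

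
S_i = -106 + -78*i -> [-106, -184, -262, -340, -418]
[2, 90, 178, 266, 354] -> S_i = 2 + 88*i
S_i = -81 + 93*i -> [-81, 12, 105, 198, 291]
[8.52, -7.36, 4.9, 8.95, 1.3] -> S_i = Random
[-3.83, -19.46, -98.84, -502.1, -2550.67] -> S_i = -3.83*5.08^i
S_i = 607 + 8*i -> [607, 615, 623, 631, 639]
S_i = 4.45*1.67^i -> [4.45, 7.43, 12.41, 20.73, 34.61]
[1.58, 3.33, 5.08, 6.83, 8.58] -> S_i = 1.58 + 1.75*i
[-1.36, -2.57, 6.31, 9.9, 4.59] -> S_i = Random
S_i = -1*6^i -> [-1, -6, -36, -216, -1296]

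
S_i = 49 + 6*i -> [49, 55, 61, 67, 73]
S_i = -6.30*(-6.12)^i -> [-6.3, 38.56, -235.96, 1444.09, -8837.84]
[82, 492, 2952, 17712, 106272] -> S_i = 82*6^i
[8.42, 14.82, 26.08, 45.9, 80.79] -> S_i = 8.42*1.76^i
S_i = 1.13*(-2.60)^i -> [1.13, -2.94, 7.64, -19.86, 51.64]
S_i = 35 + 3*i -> [35, 38, 41, 44, 47]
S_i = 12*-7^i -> [12, -84, 588, -4116, 28812]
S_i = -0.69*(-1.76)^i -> [-0.69, 1.21, -2.14, 3.76, -6.62]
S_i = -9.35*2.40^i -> [-9.35, -22.44, -53.86, -129.25, -310.21]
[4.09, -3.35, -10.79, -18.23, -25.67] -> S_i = 4.09 + -7.44*i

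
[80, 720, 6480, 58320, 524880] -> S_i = 80*9^i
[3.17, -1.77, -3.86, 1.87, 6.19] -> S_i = Random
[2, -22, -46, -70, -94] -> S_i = 2 + -24*i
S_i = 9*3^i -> [9, 27, 81, 243, 729]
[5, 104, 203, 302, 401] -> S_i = 5 + 99*i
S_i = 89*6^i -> [89, 534, 3204, 19224, 115344]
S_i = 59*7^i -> [59, 413, 2891, 20237, 141659]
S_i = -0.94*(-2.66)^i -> [-0.94, 2.5, -6.65, 17.69, -47.06]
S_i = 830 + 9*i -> [830, 839, 848, 857, 866]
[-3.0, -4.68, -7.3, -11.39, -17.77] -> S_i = -3.00*1.56^i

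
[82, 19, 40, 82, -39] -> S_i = Random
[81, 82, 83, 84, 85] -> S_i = 81 + 1*i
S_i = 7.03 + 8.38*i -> [7.03, 15.41, 23.79, 32.17, 40.55]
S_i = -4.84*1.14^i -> [-4.84, -5.52, -6.29, -7.17, -8.17]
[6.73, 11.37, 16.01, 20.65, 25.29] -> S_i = 6.73 + 4.64*i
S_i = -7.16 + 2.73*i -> [-7.16, -4.43, -1.7, 1.03, 3.76]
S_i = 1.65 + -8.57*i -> [1.65, -6.92, -15.49, -24.06, -32.63]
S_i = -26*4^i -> [-26, -104, -416, -1664, -6656]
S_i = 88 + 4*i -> [88, 92, 96, 100, 104]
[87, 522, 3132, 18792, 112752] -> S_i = 87*6^i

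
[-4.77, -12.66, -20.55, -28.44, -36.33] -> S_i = -4.77 + -7.89*i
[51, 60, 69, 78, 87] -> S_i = 51 + 9*i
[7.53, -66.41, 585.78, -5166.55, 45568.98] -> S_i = 7.53*(-8.82)^i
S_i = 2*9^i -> [2, 18, 162, 1458, 13122]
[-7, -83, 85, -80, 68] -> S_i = Random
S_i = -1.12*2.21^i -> [-1.12, -2.48, -5.47, -12.09, -26.72]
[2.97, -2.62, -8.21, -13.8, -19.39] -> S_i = 2.97 + -5.59*i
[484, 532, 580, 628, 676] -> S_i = 484 + 48*i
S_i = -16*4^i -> [-16, -64, -256, -1024, -4096]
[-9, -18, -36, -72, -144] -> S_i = -9*2^i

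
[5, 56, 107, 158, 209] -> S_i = 5 + 51*i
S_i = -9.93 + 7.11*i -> [-9.93, -2.82, 4.29, 11.4, 18.51]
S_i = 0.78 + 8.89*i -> [0.78, 9.67, 18.56, 27.45, 36.34]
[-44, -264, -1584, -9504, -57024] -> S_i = -44*6^i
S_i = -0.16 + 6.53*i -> [-0.16, 6.37, 12.9, 19.43, 25.96]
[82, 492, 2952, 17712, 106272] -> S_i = 82*6^i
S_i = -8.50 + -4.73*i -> [-8.5, -13.23, -17.96, -22.69, -27.42]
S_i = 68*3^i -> [68, 204, 612, 1836, 5508]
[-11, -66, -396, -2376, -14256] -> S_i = -11*6^i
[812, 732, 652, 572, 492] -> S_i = 812 + -80*i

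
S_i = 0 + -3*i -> [0, -3, -6, -9, -12]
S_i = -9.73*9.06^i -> [-9.73, -88.15, -798.67, -7235.98, -65557.99]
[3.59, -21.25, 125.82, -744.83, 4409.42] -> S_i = 3.59*(-5.92)^i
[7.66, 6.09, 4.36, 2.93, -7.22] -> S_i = Random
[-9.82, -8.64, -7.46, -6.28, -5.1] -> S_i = -9.82 + 1.18*i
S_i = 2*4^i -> [2, 8, 32, 128, 512]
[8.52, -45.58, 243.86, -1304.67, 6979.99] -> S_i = 8.52*(-5.35)^i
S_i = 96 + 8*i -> [96, 104, 112, 120, 128]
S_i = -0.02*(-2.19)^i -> [-0.02, 0.04, -0.1, 0.21, -0.46]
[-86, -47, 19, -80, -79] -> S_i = Random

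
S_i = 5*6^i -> [5, 30, 180, 1080, 6480]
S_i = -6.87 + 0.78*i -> [-6.87, -6.09, -5.31, -4.53, -3.75]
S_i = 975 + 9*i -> [975, 984, 993, 1002, 1011]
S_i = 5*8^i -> [5, 40, 320, 2560, 20480]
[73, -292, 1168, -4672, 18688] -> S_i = 73*-4^i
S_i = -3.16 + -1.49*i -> [-3.16, -4.65, -6.14, -7.63, -9.12]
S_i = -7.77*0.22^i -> [-7.77, -1.71, -0.38, -0.08, -0.02]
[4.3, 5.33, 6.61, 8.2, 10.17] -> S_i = 4.30*1.24^i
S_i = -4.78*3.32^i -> [-4.78, -15.87, -52.69, -174.92, -580.74]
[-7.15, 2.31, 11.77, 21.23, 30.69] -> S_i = -7.15 + 9.46*i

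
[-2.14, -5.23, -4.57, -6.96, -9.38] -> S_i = Random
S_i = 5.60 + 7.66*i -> [5.6, 13.26, 20.92, 28.58, 36.24]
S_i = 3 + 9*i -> [3, 12, 21, 30, 39]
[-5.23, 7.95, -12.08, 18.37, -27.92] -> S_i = -5.23*(-1.52)^i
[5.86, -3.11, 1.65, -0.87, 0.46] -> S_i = 5.86*(-0.53)^i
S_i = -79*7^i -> [-79, -553, -3871, -27097, -189679]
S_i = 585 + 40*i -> [585, 625, 665, 705, 745]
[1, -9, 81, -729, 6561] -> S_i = 1*-9^i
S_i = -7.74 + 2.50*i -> [-7.74, -5.24, -2.74, -0.24, 2.26]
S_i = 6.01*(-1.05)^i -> [6.01, -6.31, 6.63, -6.96, 7.31]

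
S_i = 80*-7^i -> [80, -560, 3920, -27440, 192080]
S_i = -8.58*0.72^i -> [-8.58, -6.18, -4.45, -3.2, -2.31]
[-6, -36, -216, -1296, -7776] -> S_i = -6*6^i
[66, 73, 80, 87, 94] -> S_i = 66 + 7*i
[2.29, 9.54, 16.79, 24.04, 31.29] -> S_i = 2.29 + 7.25*i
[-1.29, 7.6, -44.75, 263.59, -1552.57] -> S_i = -1.29*(-5.89)^i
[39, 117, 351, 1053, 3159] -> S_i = 39*3^i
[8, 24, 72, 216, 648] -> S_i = 8*3^i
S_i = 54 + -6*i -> [54, 48, 42, 36, 30]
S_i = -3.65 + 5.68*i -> [-3.65, 2.03, 7.71, 13.39, 19.07]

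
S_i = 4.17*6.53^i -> [4.17, 27.23, 177.81, 1161.12, 7582.09]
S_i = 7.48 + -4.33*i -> [7.48, 3.15, -1.18, -5.51, -9.84]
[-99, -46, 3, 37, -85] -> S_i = Random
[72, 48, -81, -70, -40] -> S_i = Random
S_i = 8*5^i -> [8, 40, 200, 1000, 5000]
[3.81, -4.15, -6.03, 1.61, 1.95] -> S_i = Random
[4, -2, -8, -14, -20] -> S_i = 4 + -6*i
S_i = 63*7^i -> [63, 441, 3087, 21609, 151263]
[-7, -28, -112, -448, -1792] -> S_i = -7*4^i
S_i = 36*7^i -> [36, 252, 1764, 12348, 86436]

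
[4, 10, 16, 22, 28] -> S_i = 4 + 6*i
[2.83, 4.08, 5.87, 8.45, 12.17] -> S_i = 2.83*1.44^i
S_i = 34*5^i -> [34, 170, 850, 4250, 21250]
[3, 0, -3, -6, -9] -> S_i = 3 + -3*i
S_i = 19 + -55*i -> [19, -36, -91, -146, -201]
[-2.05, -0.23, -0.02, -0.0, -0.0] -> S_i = -2.05*0.11^i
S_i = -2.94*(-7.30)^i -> [-2.94, 21.46, -156.67, 1143.71, -8349.08]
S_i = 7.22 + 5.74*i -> [7.22, 12.96, 18.7, 24.44, 30.18]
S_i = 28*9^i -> [28, 252, 2268, 20412, 183708]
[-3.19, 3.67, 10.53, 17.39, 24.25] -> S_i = -3.19 + 6.86*i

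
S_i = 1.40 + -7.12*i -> [1.4, -5.72, -12.84, -19.96, -27.08]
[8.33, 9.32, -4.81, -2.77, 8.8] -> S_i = Random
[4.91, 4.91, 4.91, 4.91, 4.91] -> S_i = 4.91 + 0.00*i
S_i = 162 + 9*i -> [162, 171, 180, 189, 198]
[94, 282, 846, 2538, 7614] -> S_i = 94*3^i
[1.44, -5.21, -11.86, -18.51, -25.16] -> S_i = 1.44 + -6.65*i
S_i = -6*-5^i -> [-6, 30, -150, 750, -3750]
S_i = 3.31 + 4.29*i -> [3.31, 7.6, 11.89, 16.18, 20.47]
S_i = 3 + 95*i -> [3, 98, 193, 288, 383]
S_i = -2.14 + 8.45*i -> [-2.14, 6.31, 14.76, 23.21, 31.66]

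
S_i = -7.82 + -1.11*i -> [-7.82, -8.93, -10.04, -11.15, -12.26]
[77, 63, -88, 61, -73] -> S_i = Random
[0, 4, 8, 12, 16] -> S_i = 0 + 4*i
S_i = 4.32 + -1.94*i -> [4.32, 2.38, 0.44, -1.5, -3.44]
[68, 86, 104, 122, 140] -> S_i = 68 + 18*i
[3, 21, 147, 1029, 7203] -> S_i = 3*7^i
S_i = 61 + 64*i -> [61, 125, 189, 253, 317]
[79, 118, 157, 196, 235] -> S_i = 79 + 39*i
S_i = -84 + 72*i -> [-84, -12, 60, 132, 204]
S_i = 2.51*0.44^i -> [2.51, 1.1, 0.49, 0.21, 0.09]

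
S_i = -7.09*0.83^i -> [-7.09, -5.88, -4.88, -4.05, -3.36]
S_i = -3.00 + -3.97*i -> [-3.0, -6.97, -10.94, -14.91, -18.88]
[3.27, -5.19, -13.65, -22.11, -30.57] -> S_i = 3.27 + -8.46*i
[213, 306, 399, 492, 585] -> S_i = 213 + 93*i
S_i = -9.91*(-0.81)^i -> [-9.91, 8.03, -6.5, 5.27, -4.27]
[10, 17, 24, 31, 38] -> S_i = 10 + 7*i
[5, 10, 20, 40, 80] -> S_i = 5*2^i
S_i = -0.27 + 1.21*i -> [-0.27, 0.94, 2.15, 3.36, 4.57]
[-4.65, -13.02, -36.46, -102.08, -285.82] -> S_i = -4.65*2.80^i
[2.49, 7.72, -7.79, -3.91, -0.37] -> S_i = Random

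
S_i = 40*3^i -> [40, 120, 360, 1080, 3240]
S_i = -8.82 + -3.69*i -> [-8.82, -12.51, -16.2, -19.89, -23.58]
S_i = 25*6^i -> [25, 150, 900, 5400, 32400]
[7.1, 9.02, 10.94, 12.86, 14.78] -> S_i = 7.10 + 1.92*i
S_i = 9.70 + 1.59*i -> [9.7, 11.29, 12.88, 14.47, 16.06]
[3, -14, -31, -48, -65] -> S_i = 3 + -17*i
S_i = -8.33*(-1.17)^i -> [-8.33, 9.75, -11.4, 13.34, -15.61]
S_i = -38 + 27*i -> [-38, -11, 16, 43, 70]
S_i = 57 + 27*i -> [57, 84, 111, 138, 165]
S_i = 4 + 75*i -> [4, 79, 154, 229, 304]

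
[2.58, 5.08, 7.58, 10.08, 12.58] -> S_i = 2.58 + 2.50*i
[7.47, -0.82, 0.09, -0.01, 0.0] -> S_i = 7.47*(-0.11)^i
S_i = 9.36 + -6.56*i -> [9.36, 2.8, -3.76, -10.32, -16.88]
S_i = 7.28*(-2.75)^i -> [7.28, -20.02, 55.06, -151.4, 416.35]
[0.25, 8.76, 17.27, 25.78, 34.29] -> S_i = 0.25 + 8.51*i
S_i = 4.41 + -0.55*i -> [4.41, 3.86, 3.31, 2.76, 2.21]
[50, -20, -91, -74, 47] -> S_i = Random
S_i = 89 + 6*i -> [89, 95, 101, 107, 113]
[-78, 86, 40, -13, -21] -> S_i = Random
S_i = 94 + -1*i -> [94, 93, 92, 91, 90]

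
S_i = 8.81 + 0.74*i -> [8.81, 9.55, 10.29, 11.03, 11.77]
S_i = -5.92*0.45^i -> [-5.92, -2.66, -1.2, -0.54, -0.24]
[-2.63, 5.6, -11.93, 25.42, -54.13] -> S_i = -2.63*(-2.13)^i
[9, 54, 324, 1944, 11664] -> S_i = 9*6^i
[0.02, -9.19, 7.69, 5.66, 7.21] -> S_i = Random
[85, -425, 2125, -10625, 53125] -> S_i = 85*-5^i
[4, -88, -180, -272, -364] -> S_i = 4 + -92*i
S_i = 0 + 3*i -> [0, 3, 6, 9, 12]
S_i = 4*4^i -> [4, 16, 64, 256, 1024]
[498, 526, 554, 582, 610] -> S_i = 498 + 28*i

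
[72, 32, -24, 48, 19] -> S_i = Random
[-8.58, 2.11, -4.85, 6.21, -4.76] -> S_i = Random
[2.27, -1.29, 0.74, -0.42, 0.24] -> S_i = 2.27*(-0.57)^i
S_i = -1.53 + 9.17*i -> [-1.53, 7.64, 16.81, 25.98, 35.15]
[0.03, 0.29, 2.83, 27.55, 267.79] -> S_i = 0.03*9.72^i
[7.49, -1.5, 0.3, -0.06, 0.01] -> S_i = 7.49*(-0.20)^i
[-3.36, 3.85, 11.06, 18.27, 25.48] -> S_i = -3.36 + 7.21*i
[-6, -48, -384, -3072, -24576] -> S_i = -6*8^i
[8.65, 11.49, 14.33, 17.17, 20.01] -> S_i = 8.65 + 2.84*i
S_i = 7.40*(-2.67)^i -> [7.4, -19.76, 52.75, -140.85, 376.08]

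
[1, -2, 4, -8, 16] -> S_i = 1*-2^i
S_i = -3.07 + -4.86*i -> [-3.07, -7.93, -12.79, -17.65, -22.51]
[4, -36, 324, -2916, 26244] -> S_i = 4*-9^i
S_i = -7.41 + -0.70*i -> [-7.41, -8.11, -8.81, -9.51, -10.21]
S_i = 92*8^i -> [92, 736, 5888, 47104, 376832]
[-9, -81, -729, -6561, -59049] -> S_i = -9*9^i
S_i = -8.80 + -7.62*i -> [-8.8, -16.42, -24.04, -31.66, -39.28]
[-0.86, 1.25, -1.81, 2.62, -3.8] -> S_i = -0.86*(-1.45)^i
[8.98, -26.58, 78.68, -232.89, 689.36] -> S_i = 8.98*(-2.96)^i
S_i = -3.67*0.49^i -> [-3.67, -1.8, -0.88, -0.43, -0.21]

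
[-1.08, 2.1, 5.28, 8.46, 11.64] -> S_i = -1.08 + 3.18*i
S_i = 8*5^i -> [8, 40, 200, 1000, 5000]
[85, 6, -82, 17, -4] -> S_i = Random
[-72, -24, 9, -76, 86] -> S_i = Random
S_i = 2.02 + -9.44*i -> [2.02, -7.42, -16.86, -26.3, -35.74]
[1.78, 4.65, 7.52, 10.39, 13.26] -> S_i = 1.78 + 2.87*i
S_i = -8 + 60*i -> [-8, 52, 112, 172, 232]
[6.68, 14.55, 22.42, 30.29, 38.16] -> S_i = 6.68 + 7.87*i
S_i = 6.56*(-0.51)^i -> [6.56, -3.35, 1.71, -0.87, 0.44]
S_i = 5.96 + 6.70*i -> [5.96, 12.66, 19.36, 26.06, 32.76]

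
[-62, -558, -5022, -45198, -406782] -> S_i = -62*9^i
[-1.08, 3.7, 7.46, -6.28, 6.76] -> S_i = Random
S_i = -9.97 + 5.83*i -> [-9.97, -4.14, 1.69, 7.52, 13.35]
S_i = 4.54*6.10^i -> [4.54, 27.69, 168.93, 1030.49, 6286.01]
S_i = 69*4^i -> [69, 276, 1104, 4416, 17664]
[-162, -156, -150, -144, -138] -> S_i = -162 + 6*i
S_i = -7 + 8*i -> [-7, 1, 9, 17, 25]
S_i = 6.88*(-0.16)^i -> [6.88, -1.1, 0.18, -0.03, 0.0]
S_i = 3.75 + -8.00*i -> [3.75, -4.25, -12.25, -20.25, -28.25]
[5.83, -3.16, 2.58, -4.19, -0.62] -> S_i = Random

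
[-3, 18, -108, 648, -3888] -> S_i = -3*-6^i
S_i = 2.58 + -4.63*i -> [2.58, -2.05, -6.68, -11.31, -15.94]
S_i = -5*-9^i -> [-5, 45, -405, 3645, -32805]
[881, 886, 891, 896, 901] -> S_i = 881 + 5*i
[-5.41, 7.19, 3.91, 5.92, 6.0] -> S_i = Random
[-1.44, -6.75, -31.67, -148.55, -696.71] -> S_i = -1.44*4.69^i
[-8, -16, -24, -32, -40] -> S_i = -8 + -8*i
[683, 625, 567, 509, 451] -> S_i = 683 + -58*i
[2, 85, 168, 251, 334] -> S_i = 2 + 83*i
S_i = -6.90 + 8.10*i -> [-6.9, 1.2, 9.3, 17.4, 25.5]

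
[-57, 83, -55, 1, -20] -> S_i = Random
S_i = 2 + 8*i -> [2, 10, 18, 26, 34]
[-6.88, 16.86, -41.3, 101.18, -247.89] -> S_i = -6.88*(-2.45)^i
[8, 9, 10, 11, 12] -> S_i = 8 + 1*i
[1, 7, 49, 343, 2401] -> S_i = 1*7^i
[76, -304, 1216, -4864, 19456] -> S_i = 76*-4^i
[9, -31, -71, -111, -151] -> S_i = 9 + -40*i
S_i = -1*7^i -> [-1, -7, -49, -343, -2401]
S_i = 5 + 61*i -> [5, 66, 127, 188, 249]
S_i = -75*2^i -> [-75, -150, -300, -600, -1200]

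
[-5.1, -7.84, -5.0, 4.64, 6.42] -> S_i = Random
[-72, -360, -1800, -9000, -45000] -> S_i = -72*5^i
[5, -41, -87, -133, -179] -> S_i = 5 + -46*i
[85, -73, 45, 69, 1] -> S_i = Random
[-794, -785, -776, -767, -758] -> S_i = -794 + 9*i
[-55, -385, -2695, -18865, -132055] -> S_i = -55*7^i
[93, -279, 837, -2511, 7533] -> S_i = 93*-3^i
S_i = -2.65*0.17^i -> [-2.65, -0.45, -0.08, -0.01, -0.0]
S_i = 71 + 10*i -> [71, 81, 91, 101, 111]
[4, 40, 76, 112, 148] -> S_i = 4 + 36*i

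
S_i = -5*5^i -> [-5, -25, -125, -625, -3125]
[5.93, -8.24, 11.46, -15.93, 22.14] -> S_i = 5.93*(-1.39)^i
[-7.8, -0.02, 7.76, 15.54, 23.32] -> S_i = -7.80 + 7.78*i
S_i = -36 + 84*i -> [-36, 48, 132, 216, 300]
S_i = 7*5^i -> [7, 35, 175, 875, 4375]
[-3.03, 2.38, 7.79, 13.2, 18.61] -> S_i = -3.03 + 5.41*i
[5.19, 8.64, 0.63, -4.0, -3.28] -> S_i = Random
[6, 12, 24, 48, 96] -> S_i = 6*2^i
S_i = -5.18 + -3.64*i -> [-5.18, -8.82, -12.46, -16.1, -19.74]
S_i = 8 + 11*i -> [8, 19, 30, 41, 52]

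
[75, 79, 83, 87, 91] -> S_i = 75 + 4*i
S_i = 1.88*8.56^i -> [1.88, 16.09, 137.75, 1179.18, 10093.76]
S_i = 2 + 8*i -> [2, 10, 18, 26, 34]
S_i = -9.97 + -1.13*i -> [-9.97, -11.1, -12.23, -13.36, -14.49]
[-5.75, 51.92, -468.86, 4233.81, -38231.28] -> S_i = -5.75*(-9.03)^i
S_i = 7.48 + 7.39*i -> [7.48, 14.87, 22.26, 29.65, 37.04]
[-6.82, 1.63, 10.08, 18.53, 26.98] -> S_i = -6.82 + 8.45*i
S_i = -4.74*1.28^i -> [-4.74, -6.07, -7.77, -9.94, -12.72]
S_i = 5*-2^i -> [5, -10, 20, -40, 80]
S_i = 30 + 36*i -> [30, 66, 102, 138, 174]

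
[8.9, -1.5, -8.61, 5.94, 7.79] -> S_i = Random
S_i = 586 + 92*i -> [586, 678, 770, 862, 954]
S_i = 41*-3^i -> [41, -123, 369, -1107, 3321]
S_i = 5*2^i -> [5, 10, 20, 40, 80]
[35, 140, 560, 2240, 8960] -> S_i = 35*4^i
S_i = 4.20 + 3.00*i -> [4.2, 7.2, 10.2, 13.2, 16.2]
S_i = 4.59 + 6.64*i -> [4.59, 11.23, 17.87, 24.51, 31.15]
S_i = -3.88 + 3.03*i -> [-3.88, -0.85, 2.18, 5.21, 8.24]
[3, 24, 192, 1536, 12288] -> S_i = 3*8^i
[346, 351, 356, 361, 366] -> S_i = 346 + 5*i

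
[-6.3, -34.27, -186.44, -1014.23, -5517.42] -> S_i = -6.30*5.44^i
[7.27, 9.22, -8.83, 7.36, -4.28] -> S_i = Random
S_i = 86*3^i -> [86, 258, 774, 2322, 6966]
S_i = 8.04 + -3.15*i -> [8.04, 4.89, 1.74, -1.41, -4.56]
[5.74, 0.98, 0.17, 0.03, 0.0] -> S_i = 5.74*0.17^i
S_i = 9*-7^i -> [9, -63, 441, -3087, 21609]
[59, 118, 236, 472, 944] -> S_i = 59*2^i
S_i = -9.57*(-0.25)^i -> [-9.57, 2.39, -0.6, 0.15, -0.04]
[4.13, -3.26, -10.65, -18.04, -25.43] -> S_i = 4.13 + -7.39*i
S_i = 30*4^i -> [30, 120, 480, 1920, 7680]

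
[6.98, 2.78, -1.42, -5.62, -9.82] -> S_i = 6.98 + -4.20*i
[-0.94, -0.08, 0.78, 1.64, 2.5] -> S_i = -0.94 + 0.86*i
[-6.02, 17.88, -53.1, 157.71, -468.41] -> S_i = -6.02*(-2.97)^i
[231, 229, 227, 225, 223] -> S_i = 231 + -2*i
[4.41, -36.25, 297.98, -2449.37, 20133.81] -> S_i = 4.41*(-8.22)^i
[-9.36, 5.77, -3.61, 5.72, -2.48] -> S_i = Random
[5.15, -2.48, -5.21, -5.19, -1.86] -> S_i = Random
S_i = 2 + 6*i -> [2, 8, 14, 20, 26]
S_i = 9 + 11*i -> [9, 20, 31, 42, 53]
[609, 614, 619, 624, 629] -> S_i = 609 + 5*i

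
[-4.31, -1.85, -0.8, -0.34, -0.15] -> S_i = -4.31*0.43^i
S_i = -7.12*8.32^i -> [-7.12, -59.24, -492.86, -4100.62, -34117.19]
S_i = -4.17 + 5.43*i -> [-4.17, 1.26, 6.69, 12.12, 17.55]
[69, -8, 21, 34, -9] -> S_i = Random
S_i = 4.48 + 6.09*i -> [4.48, 10.57, 16.66, 22.75, 28.84]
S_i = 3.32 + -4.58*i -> [3.32, -1.26, -5.84, -10.42, -15.0]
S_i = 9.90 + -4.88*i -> [9.9, 5.02, 0.14, -4.74, -9.62]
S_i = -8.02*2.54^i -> [-8.02, -20.37, -51.74, -131.42, -333.82]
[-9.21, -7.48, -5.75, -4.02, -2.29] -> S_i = -9.21 + 1.73*i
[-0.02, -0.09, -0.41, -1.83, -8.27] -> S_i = -0.02*4.51^i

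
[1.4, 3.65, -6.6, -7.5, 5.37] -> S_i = Random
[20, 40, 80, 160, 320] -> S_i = 20*2^i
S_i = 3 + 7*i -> [3, 10, 17, 24, 31]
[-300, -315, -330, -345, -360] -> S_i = -300 + -15*i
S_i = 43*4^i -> [43, 172, 688, 2752, 11008]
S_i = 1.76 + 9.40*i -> [1.76, 11.16, 20.56, 29.96, 39.36]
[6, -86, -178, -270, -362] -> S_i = 6 + -92*i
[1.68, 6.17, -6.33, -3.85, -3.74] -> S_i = Random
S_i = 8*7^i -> [8, 56, 392, 2744, 19208]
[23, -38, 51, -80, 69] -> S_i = Random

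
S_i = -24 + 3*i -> [-24, -21, -18, -15, -12]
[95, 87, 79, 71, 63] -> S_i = 95 + -8*i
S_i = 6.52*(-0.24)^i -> [6.52, -1.56, 0.38, -0.09, 0.02]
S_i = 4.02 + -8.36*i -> [4.02, -4.34, -12.7, -21.06, -29.42]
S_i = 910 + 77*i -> [910, 987, 1064, 1141, 1218]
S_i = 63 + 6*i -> [63, 69, 75, 81, 87]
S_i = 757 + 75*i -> [757, 832, 907, 982, 1057]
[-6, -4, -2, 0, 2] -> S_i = -6 + 2*i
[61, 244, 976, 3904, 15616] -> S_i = 61*4^i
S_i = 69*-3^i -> [69, -207, 621, -1863, 5589]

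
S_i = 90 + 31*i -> [90, 121, 152, 183, 214]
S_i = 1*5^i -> [1, 5, 25, 125, 625]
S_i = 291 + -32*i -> [291, 259, 227, 195, 163]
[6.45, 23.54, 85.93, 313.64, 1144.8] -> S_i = 6.45*3.65^i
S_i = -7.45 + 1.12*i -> [-7.45, -6.33, -5.21, -4.09, -2.97]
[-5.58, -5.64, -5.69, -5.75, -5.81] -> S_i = -5.58*1.01^i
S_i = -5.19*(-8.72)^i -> [-5.19, 45.26, -394.64, 3441.25, -30007.74]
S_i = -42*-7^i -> [-42, 294, -2058, 14406, -100842]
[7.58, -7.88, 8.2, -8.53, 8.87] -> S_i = 7.58*(-1.04)^i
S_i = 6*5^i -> [6, 30, 150, 750, 3750]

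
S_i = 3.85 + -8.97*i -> [3.85, -5.12, -14.09, -23.06, -32.03]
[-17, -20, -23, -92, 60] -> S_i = Random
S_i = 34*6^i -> [34, 204, 1224, 7344, 44064]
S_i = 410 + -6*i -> [410, 404, 398, 392, 386]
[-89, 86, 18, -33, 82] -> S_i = Random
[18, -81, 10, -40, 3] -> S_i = Random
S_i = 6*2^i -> [6, 12, 24, 48, 96]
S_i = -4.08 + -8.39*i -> [-4.08, -12.47, -20.86, -29.25, -37.64]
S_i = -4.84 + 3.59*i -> [-4.84, -1.25, 2.34, 5.93, 9.52]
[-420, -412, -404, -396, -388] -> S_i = -420 + 8*i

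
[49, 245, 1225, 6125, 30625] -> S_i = 49*5^i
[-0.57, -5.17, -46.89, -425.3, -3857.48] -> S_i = -0.57*9.07^i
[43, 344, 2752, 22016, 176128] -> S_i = 43*8^i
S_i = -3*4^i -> [-3, -12, -48, -192, -768]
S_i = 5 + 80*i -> [5, 85, 165, 245, 325]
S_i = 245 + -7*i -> [245, 238, 231, 224, 217]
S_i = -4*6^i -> [-4, -24, -144, -864, -5184]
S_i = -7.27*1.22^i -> [-7.27, -8.87, -10.82, -13.2, -16.11]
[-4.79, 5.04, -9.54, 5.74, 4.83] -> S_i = Random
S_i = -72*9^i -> [-72, -648, -5832, -52488, -472392]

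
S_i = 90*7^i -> [90, 630, 4410, 30870, 216090]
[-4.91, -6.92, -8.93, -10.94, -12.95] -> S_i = -4.91 + -2.01*i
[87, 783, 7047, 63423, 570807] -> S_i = 87*9^i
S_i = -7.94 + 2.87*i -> [-7.94, -5.07, -2.2, 0.67, 3.54]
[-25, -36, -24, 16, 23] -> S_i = Random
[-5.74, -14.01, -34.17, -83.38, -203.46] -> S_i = -5.74*2.44^i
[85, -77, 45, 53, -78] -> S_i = Random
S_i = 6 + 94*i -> [6, 100, 194, 288, 382]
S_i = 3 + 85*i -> [3, 88, 173, 258, 343]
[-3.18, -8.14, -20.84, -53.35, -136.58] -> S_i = -3.18*2.56^i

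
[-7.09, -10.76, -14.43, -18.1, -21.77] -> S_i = -7.09 + -3.67*i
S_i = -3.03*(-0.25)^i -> [-3.03, 0.76, -0.19, 0.05, -0.01]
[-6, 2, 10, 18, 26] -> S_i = -6 + 8*i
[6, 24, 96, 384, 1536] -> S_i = 6*4^i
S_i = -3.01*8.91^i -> [-3.01, -26.82, -238.96, -2129.12, -18970.44]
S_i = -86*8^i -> [-86, -688, -5504, -44032, -352256]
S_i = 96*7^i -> [96, 672, 4704, 32928, 230496]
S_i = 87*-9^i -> [87, -783, 7047, -63423, 570807]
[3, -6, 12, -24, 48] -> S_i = 3*-2^i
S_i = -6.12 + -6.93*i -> [-6.12, -13.05, -19.98, -26.91, -33.84]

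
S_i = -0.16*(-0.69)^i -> [-0.16, 0.11, -0.08, 0.05, -0.04]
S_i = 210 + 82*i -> [210, 292, 374, 456, 538]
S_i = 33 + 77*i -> [33, 110, 187, 264, 341]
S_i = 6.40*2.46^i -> [6.4, 15.74, 38.73, 95.28, 234.38]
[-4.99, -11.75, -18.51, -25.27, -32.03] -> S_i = -4.99 + -6.76*i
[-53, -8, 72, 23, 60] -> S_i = Random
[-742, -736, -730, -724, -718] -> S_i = -742 + 6*i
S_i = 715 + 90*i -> [715, 805, 895, 985, 1075]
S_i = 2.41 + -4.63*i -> [2.41, -2.22, -6.85, -11.48, -16.11]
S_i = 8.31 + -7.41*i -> [8.31, 0.9, -6.51, -13.92, -21.33]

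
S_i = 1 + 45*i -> [1, 46, 91, 136, 181]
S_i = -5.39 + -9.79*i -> [-5.39, -15.18, -24.97, -34.76, -44.55]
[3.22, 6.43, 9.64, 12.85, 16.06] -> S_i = 3.22 + 3.21*i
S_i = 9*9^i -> [9, 81, 729, 6561, 59049]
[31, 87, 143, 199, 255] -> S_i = 31 + 56*i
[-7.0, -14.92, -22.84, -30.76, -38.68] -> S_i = -7.00 + -7.92*i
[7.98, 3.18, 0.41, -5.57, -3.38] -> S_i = Random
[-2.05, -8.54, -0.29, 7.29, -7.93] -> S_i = Random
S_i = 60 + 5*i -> [60, 65, 70, 75, 80]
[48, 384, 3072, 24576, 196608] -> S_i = 48*8^i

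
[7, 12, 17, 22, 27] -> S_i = 7 + 5*i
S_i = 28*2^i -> [28, 56, 112, 224, 448]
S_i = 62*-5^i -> [62, -310, 1550, -7750, 38750]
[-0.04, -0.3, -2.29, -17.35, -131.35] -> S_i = -0.04*7.57^i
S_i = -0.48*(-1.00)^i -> [-0.48, 0.48, -0.48, 0.48, -0.48]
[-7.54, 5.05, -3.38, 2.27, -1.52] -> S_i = -7.54*(-0.67)^i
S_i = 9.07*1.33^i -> [9.07, 12.06, 16.04, 21.34, 28.38]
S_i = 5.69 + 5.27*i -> [5.69, 10.96, 16.23, 21.5, 26.77]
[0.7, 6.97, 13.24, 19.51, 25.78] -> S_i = 0.70 + 6.27*i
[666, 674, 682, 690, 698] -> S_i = 666 + 8*i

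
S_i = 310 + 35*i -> [310, 345, 380, 415, 450]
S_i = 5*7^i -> [5, 35, 245, 1715, 12005]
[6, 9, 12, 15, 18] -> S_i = 6 + 3*i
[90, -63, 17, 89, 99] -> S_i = Random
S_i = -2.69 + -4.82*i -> [-2.69, -7.51, -12.33, -17.15, -21.97]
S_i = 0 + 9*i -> [0, 9, 18, 27, 36]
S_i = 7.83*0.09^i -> [7.83, 0.7, 0.06, 0.01, 0.0]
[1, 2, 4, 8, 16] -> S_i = 1*2^i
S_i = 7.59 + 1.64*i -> [7.59, 9.23, 10.87, 12.51, 14.15]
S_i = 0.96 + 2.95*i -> [0.96, 3.91, 6.86, 9.81, 12.76]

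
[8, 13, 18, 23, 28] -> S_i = 8 + 5*i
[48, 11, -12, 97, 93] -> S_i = Random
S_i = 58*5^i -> [58, 290, 1450, 7250, 36250]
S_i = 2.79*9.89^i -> [2.79, 27.59, 272.9, 2698.94, 26692.51]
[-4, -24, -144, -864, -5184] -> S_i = -4*6^i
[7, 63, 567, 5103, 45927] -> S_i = 7*9^i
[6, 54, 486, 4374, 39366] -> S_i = 6*9^i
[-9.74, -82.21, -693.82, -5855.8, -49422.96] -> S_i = -9.74*8.44^i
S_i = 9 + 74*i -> [9, 83, 157, 231, 305]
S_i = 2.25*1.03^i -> [2.25, 2.32, 2.39, 2.46, 2.53]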